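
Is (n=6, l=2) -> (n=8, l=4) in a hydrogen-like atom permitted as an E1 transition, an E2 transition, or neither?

E2

Δl = 4 − 2 = +2; l_i + l_f = 6.
E1 (Δl = ±1): not satisfied.
E2 (Δl = 0,±2, l_i+l_f ≥ 2): satisfied.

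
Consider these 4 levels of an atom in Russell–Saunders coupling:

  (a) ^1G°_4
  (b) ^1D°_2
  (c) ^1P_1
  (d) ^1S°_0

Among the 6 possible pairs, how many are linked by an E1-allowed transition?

2

(a)–(b): forbidden (parity, ΔL, ΔJ).
(a)–(c): forbidden (ΔL, ΔJ).
(a)–(d): forbidden (parity, ΔL, ΔJ).
(b)–(c): allowed.
(b)–(d): forbidden (parity, ΔL, ΔJ).
(c)–(d): allowed.
Allowed pairs: 2 of 6.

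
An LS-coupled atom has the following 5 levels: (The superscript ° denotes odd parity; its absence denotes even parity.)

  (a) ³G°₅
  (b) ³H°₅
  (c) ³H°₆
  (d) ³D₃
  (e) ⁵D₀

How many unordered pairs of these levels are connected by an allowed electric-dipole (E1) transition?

0

(a)–(b): forbidden (parity).
(a)–(c): forbidden (parity).
(a)–(d): forbidden (ΔL, ΔJ).
(a)–(e): forbidden (ΔS, ΔL, ΔJ).
(b)–(c): forbidden (parity).
(b)–(d): forbidden (ΔL, ΔJ).
(b)–(e): forbidden (ΔS, ΔL, ΔJ).
(c)–(d): forbidden (ΔL, ΔJ).
(c)–(e): forbidden (ΔS, ΔL, ΔJ).
(d)–(e): forbidden (parity, ΔS, ΔJ).
Allowed pairs: 0 of 10.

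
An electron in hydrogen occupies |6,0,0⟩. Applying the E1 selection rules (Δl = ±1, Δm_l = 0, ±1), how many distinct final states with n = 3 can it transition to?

3

E1 requires Δl = ±1, so l_f ∈ {-1, 1}; with 0 ≤ l_f ≤ n_f−1 = 2, the allowed l_f values are {1}.
For l_f = 1: m_f ∈ {m_i−1, m_i, m_i+1} ∩ [−1, 1] = {-1, 0, 1} → 3 states.
Total: 3.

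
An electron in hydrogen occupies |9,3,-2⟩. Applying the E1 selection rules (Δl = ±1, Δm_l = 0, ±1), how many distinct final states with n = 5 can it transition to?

5

E1 requires Δl = ±1, so l_f ∈ {2, 4}; with 0 ≤ l_f ≤ n_f−1 = 4, the allowed l_f values are {2, 4}.
For l_f = 2: m_f ∈ {m_i−1, m_i, m_i+1} ∩ [−2, 2] = {-2, -1} → 2 states.
For l_f = 4: m_f ∈ {m_i−1, m_i, m_i+1} ∩ [−4, 4] = {-3, -2, -1} → 3 states.
Total: 5.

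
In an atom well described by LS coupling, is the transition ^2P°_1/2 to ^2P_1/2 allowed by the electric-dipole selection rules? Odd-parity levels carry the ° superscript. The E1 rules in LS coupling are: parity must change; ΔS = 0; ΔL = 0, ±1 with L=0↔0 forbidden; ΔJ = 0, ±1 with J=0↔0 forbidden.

Reading off the term symbols: S 1/2→1/2, L 1→1, J 1/2→1/2, parity odd→even.
Parity must change: odd → even — ok.
ΔS = 0: S: 1/2 → 1/2 — ok.
ΔL = 0, ±1 (not L=0↔0): L: 1 → 1, ΔL = +0 — ok.
ΔJ = 0, ±1 (not J=0↔0): J: 1/2 → 1/2, ΔJ = +0 — ok.
All four E1 rules are satisfied.

allowed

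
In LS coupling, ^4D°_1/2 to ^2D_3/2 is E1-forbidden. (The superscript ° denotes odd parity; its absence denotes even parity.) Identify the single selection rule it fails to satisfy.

Initial level: S=3/2, L=2, J=1/2, parity odd. Final level: S=1/2, L=2, J=3/2, parity even.
ΔL = 0, ±1 (not L=0↔0): L: 2 → 2, ΔL = +0 — ok.
ΔJ = 0, ±1 (not J=0↔0): J: 1/2 → 3/2, ΔJ = +1 — ok.
Parity must change: odd → even — ok.
ΔS = 0: S: 3/2 → 1/2 — fails.

the ΔS = 0 rule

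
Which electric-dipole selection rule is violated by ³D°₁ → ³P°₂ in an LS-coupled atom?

Reading off the term symbols: S 1→1, L 2→1, J 1→2, parity odd→odd.
Parity must change: odd → odd — ✗.
ΔS = 0: S: 1 → 1 — ✓.
ΔL = 0, ±1 (not L=0↔0): L: 2 → 1, ΔL = -1 — ✓.
ΔJ = 0, ±1 (not J=0↔0): J: 1 → 2, ΔJ = +1 — ✓.

parity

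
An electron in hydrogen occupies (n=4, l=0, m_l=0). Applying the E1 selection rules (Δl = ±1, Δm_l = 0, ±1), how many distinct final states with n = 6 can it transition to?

3

E1 requires Δl = ±1, so l_f ∈ {-1, 1}; with 0 ≤ l_f ≤ n_f−1 = 5, the allowed l_f values are {1}.
For l_f = 1: m_f ∈ {m_i−1, m_i, m_i+1} ∩ [−1, 1] = {-1, 0, 1} → 3 states.
Total: 3.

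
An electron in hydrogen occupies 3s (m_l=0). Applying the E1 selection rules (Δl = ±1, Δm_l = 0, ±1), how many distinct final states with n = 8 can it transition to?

3

E1 requires Δl = ±1, so l_f ∈ {-1, 1}; with 0 ≤ l_f ≤ n_f−1 = 7, the allowed l_f values are {1}.
For l_f = 1: m_f ∈ {m_i−1, m_i, m_i+1} ∩ [−1, 1] = {-1, 0, 1} → 3 states.
Total: 3.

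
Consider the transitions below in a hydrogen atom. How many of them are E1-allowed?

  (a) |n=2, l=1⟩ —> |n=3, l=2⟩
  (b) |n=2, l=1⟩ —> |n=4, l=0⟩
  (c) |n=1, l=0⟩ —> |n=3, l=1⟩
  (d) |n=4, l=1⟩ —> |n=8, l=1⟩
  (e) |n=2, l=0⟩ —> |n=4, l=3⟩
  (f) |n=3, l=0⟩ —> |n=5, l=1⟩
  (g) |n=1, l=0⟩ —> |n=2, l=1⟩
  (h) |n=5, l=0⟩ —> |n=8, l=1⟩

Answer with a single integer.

6

(a) allowed
(b) allowed
(c) allowed
(d) forbidden — Δl = +0 (E1 requires Δl = ±1)
(e) forbidden — Δl = +3 (E1 requires Δl = ±1)
(f) allowed
(g) allowed
(h) allowed
Total allowed: 6 of 8.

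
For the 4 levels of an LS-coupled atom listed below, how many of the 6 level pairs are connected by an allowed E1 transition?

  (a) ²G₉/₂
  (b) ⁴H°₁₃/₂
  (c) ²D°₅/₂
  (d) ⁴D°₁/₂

(a)–(b): forbidden (ΔS, ΔJ).
(a)–(c): forbidden (ΔL, ΔJ).
(a)–(d): forbidden (ΔS, ΔL, ΔJ).
(b)–(c): forbidden (parity, ΔS, ΔL, ΔJ).
(b)–(d): forbidden (parity, ΔL, ΔJ).
(c)–(d): forbidden (parity, ΔS, ΔJ).
Allowed pairs: 0 of 6.

0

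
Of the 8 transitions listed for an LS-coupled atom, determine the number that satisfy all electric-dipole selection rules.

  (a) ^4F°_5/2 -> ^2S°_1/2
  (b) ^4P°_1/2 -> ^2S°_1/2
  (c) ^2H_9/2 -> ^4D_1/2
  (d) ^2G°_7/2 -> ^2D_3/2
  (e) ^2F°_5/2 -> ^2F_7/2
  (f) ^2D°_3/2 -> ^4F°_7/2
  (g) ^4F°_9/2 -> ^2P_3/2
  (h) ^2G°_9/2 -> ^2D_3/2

1

(a) forbidden (parity, ΔS, ΔL, ΔJ fail)
(b) forbidden (parity, ΔS fail)
(c) forbidden (parity, ΔS, ΔL, ΔJ fail)
(d) forbidden (ΔL, ΔJ fail)
(e) allowed
(f) forbidden (parity, ΔS, ΔJ fail)
(g) forbidden (ΔS, ΔL, ΔJ fail)
(h) forbidden (ΔL, ΔJ fail)
Total allowed: 1 of 8.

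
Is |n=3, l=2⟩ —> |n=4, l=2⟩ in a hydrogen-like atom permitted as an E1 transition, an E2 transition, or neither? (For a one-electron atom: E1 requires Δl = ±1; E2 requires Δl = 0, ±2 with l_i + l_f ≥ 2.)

Δl = 2 − 2 = +0; l_i + l_f = 4.
E1 (Δl = ±1): not satisfied.
E2 (Δl = 0,±2, l_i+l_f ≥ 2): satisfied.

E2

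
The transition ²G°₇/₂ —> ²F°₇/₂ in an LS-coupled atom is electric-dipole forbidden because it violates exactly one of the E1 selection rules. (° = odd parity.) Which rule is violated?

Parity must change: odd → odd — fails.
ΔS = 0: S: 1/2 → 1/2 — passes.
ΔL = 0, ±1 (not L=0↔0): L: 4 → 3, ΔL = -1 — passes.
ΔJ = 0, ±1 (not J=0↔0): J: 7/2 → 7/2, ΔJ = +0 — passes.

parity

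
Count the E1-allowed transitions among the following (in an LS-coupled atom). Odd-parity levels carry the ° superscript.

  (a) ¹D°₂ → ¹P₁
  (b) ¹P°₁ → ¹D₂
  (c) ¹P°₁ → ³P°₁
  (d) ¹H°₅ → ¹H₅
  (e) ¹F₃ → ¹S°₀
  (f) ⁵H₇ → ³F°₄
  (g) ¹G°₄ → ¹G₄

(a) allowed
(b) allowed
(c) forbidden (parity, ΔS fail)
(d) allowed
(e) forbidden (ΔL, ΔJ fail)
(f) forbidden (ΔS, ΔL, ΔJ fail)
(g) allowed
Total allowed: 4 of 7.

4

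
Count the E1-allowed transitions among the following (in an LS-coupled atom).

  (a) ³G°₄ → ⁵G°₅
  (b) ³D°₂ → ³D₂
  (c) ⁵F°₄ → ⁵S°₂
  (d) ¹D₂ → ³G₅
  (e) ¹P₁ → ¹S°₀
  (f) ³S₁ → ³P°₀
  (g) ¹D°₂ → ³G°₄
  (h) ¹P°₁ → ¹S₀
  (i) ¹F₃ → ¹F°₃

5

(a) forbidden (parity, ΔS fail)
(b) allowed
(c) forbidden (parity, ΔL, ΔJ fail)
(d) forbidden (parity, ΔS, ΔL, ΔJ fail)
(e) allowed
(f) allowed
(g) forbidden (parity, ΔS, ΔL, ΔJ fail)
(h) allowed
(i) allowed
Total allowed: 5 of 9.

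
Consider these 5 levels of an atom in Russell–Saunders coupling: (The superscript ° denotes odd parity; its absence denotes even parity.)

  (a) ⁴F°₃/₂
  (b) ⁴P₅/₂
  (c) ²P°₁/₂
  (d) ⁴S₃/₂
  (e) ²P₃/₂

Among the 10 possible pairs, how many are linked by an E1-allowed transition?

1

(a)–(b): forbidden (ΔL).
(a)–(c): forbidden (parity, ΔS, ΔL).
(a)–(d): forbidden (ΔL).
(a)–(e): forbidden (ΔS, ΔL).
(b)–(c): forbidden (ΔS, ΔJ).
(b)–(d): forbidden (parity).
(b)–(e): forbidden (parity, ΔS).
(c)–(d): forbidden (ΔS).
(c)–(e): allowed.
(d)–(e): forbidden (parity, ΔS).
Allowed pairs: 1 of 10.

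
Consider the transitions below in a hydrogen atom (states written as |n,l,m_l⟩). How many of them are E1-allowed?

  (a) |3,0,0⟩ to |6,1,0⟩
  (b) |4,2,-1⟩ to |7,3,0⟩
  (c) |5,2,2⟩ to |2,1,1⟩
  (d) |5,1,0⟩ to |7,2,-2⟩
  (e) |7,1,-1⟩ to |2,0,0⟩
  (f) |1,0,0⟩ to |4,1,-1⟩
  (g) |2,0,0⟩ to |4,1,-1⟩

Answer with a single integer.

6

(a) allowed
(b) allowed
(c) allowed
(d) forbidden — Δm_l = -2 (E1 requires Δm_l = 0, ±1)
(e) allowed
(f) allowed
(g) allowed
Total allowed: 6 of 7.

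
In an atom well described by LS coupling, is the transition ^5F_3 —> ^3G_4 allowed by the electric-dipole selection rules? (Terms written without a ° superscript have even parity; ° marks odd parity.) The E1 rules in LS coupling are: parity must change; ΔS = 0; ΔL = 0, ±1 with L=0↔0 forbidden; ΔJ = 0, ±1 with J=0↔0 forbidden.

forbidden

Parity must change: even → even — ✗.
ΔS = 0: S: 2 → 1 — ✗.
ΔL = 0, ±1 (not L=0↔0): L: 3 → 4, ΔL = +1 — ✓.
ΔJ = 0, ±1 (not J=0↔0): J: 3 → 4, ΔJ = +1 — ✓.
Rule(s) violated: parity, ΔS.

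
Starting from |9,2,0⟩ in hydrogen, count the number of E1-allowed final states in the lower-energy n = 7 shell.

6

E1 requires Δl = ±1, so l_f ∈ {1, 3}; with 0 ≤ l_f ≤ n_f−1 = 6, the allowed l_f values are {1, 3}.
For l_f = 1: m_f ∈ {m_i−1, m_i, m_i+1} ∩ [−1, 1] = {-1, 0, 1} → 3 states.
For l_f = 3: m_f ∈ {m_i−1, m_i, m_i+1} ∩ [−3, 3] = {-1, 0, 1} → 3 states.
Total: 6.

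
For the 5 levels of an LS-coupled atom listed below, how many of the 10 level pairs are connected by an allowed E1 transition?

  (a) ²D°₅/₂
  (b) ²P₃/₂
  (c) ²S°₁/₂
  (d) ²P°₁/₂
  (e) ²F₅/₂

(a)–(b): allowed.
(a)–(c): forbidden (parity, ΔL, ΔJ).
(a)–(d): forbidden (parity, ΔJ).
(a)–(e): allowed.
(b)–(c): allowed.
(b)–(d): allowed.
(b)–(e): forbidden (parity, ΔL).
(c)–(d): forbidden (parity).
(c)–(e): forbidden (ΔL, ΔJ).
(d)–(e): forbidden (ΔL, ΔJ).
Allowed pairs: 4 of 10.

4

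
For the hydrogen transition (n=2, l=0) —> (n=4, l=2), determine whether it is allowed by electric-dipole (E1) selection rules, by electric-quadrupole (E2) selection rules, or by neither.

Δl = 2 − 0 = +2; l_i + l_f = 2.
E1 (Δl = ±1): not satisfied.
E2 (Δl = 0,±2, l_i+l_f ≥ 2): satisfied.

E2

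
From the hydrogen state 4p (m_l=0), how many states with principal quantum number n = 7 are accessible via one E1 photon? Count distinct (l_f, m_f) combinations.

4

E1 requires Δl = ±1, so l_f ∈ {0, 2}; with 0 ≤ l_f ≤ n_f−1 = 6, the allowed l_f values are {0, 2}.
For l_f = 0: m_f ∈ {m_i−1, m_i, m_i+1} ∩ [−0, 0] = {0} → 1 state.
For l_f = 2: m_f ∈ {m_i−1, m_i, m_i+1} ∩ [−2, 2] = {-1, 0, 1} → 3 states.
Total: 4.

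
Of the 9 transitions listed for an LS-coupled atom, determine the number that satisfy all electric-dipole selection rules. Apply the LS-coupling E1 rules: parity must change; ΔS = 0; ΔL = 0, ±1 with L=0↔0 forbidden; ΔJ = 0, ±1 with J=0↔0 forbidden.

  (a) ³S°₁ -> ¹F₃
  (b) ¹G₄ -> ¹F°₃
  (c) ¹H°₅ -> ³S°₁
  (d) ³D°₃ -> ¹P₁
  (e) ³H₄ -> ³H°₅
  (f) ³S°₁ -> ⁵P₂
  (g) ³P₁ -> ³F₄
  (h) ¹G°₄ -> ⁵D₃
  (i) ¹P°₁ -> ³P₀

2

(a) forbidden (ΔS, ΔL, ΔJ fail)
(b) allowed
(c) forbidden (parity, ΔS, ΔL, ΔJ fail)
(d) forbidden (ΔS, ΔJ fail)
(e) allowed
(f) forbidden (ΔS fails)
(g) forbidden (parity, ΔL, ΔJ fail)
(h) forbidden (ΔS, ΔL fail)
(i) forbidden (ΔS fails)
Total allowed: 2 of 9.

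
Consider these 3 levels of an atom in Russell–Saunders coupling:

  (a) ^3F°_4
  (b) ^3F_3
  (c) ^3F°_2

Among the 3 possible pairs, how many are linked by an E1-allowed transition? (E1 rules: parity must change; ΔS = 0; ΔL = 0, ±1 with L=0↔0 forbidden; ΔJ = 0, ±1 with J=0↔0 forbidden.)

2

(a)–(b): allowed.
(a)–(c): forbidden (parity, ΔJ).
(b)–(c): allowed.
Allowed pairs: 2 of 3.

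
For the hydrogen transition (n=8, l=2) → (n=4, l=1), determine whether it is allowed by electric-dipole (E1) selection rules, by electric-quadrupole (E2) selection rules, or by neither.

Δl = 1 − 2 = -1; l_i + l_f = 3.
E1 (Δl = ±1): satisfied.
E2 (Δl = 0,±2, l_i+l_f ≥ 2): not satisfied.

E1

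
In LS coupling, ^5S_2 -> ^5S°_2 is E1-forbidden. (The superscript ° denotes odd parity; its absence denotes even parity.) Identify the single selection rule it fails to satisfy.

the L=0 ↔ L=0 exclusion

Parity must change: even → odd — ok.
ΔS = 0: S: 2 → 2 — ok.
ΔL = 0, ±1 (not L=0↔0): L: 0 → 0, ΔL = +0 — fails.
ΔJ = 0, ±1 (not J=0↔0): J: 2 → 2, ΔJ = +0 — ok.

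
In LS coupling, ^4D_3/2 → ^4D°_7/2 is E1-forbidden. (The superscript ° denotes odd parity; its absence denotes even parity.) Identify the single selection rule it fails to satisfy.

Reading off the term symbols: S 3/2→3/2, L 2→2, J 3/2→7/2, parity even→odd.
ΔL = 0, ±1 (not L=0↔0): L: 2 → 2, ΔL = +0 — ok.
Parity must change: even → odd — ok.
ΔS = 0: S: 3/2 → 3/2 — ok.
ΔJ = 0, ±1 (not J=0↔0): J: 3/2 → 7/2, ΔJ = +2 — fails.

the ΔJ = 0, ±1 rule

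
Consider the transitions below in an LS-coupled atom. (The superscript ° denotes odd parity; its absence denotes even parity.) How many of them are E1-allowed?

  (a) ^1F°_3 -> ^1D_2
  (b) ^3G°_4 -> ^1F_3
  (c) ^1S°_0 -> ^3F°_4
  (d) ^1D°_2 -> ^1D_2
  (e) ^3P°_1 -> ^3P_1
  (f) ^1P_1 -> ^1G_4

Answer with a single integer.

(a) allowed
(b) forbidden (ΔS fails)
(c) forbidden (parity, ΔS, ΔL, ΔJ fail)
(d) allowed
(e) allowed
(f) forbidden (parity, ΔL, ΔJ fail)
Total allowed: 3 of 6.

3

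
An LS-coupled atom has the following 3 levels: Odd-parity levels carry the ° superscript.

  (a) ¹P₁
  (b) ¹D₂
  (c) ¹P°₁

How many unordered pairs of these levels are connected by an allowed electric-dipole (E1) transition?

(a)–(b): forbidden (parity).
(a)–(c): allowed.
(b)–(c): allowed.
Allowed pairs: 2 of 3.

2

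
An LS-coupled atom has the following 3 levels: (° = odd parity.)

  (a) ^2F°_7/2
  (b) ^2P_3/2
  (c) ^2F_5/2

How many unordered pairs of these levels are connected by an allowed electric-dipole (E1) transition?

(a)–(b): forbidden (ΔL, ΔJ).
(a)–(c): allowed.
(b)–(c): forbidden (parity, ΔL).
Allowed pairs: 1 of 3.

1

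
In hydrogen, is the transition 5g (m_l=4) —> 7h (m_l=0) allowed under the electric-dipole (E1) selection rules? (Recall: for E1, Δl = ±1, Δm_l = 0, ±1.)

forbidden

Δl = 5 − 4 = +1; the E1 rule Δl = ±1 is passes.
m_l: 4 → 0 (Δm_l = -4). |Δm_l| ≤ 1 fails.
The transition is electric-dipole forbidden.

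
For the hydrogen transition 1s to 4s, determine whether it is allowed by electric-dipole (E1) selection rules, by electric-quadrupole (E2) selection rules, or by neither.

Δl = 0 − 0 = +0; l_i + l_f = 0.
E1 (Δl = ±1): not satisfied.
E2 (Δl = 0,±2, l_i+l_f ≥ 2): not satisfied.

neither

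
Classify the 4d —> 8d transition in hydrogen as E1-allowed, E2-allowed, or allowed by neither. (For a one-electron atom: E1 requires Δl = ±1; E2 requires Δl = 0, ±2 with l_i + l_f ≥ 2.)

E2

Δl = 2 − 2 = +0; l_i + l_f = 4.
E1 (Δl = ±1): not satisfied.
E2 (Δl = 0,±2, l_i+l_f ≥ 2): satisfied.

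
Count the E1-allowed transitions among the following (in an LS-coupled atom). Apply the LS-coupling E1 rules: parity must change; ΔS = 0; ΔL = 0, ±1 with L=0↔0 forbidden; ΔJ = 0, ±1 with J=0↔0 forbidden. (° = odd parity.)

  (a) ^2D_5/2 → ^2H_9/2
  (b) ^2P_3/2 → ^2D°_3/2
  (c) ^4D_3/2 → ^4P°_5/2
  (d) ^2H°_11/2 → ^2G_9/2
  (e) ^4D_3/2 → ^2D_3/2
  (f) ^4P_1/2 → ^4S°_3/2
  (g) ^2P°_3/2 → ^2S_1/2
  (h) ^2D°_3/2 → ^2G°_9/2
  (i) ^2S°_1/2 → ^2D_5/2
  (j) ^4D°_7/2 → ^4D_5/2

6

(a) forbidden (parity, ΔL, ΔJ fail)
(b) allowed
(c) allowed
(d) allowed
(e) forbidden (parity, ΔS fail)
(f) allowed
(g) allowed
(h) forbidden (parity, ΔL, ΔJ fail)
(i) forbidden (ΔL, ΔJ fail)
(j) allowed
Total allowed: 6 of 10.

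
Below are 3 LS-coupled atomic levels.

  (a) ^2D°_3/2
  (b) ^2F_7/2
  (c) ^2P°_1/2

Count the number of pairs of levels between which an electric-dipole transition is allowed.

(a)–(b): forbidden (ΔJ).
(a)–(c): forbidden (parity).
(b)–(c): forbidden (ΔL, ΔJ).
Allowed pairs: 0 of 3.

0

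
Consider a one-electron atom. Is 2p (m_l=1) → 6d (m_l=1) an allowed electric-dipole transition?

l: 1 → 2 (Δl = +1). Δl = ±1 ✓.
Δm_l = 1 − (1) = +0. E1 requires Δm_l = 0, ±1: ✓.
All E1 selection rules are satisfied.

allowed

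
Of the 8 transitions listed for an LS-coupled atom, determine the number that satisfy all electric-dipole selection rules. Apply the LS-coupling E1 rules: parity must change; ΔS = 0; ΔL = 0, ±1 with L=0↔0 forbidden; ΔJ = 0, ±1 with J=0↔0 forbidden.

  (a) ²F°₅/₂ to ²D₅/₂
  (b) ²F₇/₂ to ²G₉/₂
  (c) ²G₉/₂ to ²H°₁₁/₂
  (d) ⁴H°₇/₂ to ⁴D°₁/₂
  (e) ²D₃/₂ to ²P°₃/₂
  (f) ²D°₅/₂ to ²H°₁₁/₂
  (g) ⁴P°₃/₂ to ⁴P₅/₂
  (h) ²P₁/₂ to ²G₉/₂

(a) allowed
(b) forbidden (parity fails)
(c) allowed
(d) forbidden (parity, ΔL, ΔJ fail)
(e) allowed
(f) forbidden (parity, ΔL, ΔJ fail)
(g) allowed
(h) forbidden (parity, ΔL, ΔJ fail)
Total allowed: 4 of 8.

4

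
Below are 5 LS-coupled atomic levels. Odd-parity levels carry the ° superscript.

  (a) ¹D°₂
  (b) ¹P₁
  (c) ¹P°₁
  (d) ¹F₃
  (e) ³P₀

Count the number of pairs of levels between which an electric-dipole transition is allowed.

(a)–(b): allowed.
(a)–(c): forbidden (parity).
(a)–(d): allowed.
(a)–(e): forbidden (ΔS, ΔJ).
(b)–(c): allowed.
(b)–(d): forbidden (parity, ΔL, ΔJ).
(b)–(e): forbidden (parity, ΔS).
(c)–(d): forbidden (ΔL, ΔJ).
(c)–(e): forbidden (ΔS).
(d)–(e): forbidden (parity, ΔS, ΔL, ΔJ).
Allowed pairs: 3 of 10.

3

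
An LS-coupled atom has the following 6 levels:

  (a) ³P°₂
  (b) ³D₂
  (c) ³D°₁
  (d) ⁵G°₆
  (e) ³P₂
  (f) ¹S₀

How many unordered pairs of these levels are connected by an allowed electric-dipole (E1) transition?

4

(a)–(b): allowed.
(a)–(c): forbidden (parity).
(a)–(d): forbidden (parity, ΔS, ΔL, ΔJ).
(a)–(e): allowed.
(a)–(f): forbidden (ΔS, ΔJ).
(b)–(c): allowed.
(b)–(d): forbidden (ΔS, ΔL, ΔJ).
(b)–(e): forbidden (parity).
(b)–(f): forbidden (parity, ΔS, ΔL, ΔJ).
(c)–(d): forbidden (parity, ΔS, ΔL, ΔJ).
(c)–(e): allowed.
(c)–(f): forbidden (ΔS, ΔL).
(d)–(e): forbidden (ΔS, ΔL, ΔJ).
(d)–(f): forbidden (ΔS, ΔL, ΔJ).
(e)–(f): forbidden (parity, ΔS, ΔJ).
Allowed pairs: 4 of 15.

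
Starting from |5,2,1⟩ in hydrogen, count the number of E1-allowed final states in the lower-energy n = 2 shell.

2

E1 requires Δl = ±1, so l_f ∈ {1, 3}; with 0 ≤ l_f ≤ n_f−1 = 1, the allowed l_f values are {1}.
For l_f = 1: m_f ∈ {m_i−1, m_i, m_i+1} ∩ [−1, 1] = {0, 1} → 2 states.
Total: 2.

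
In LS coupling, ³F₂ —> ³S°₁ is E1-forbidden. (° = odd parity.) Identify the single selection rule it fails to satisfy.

the ΔL = 0, ±1 rule

Initial level: S=1, L=3, J=2, parity even. Final level: S=1, L=0, J=1, parity odd.
ΔS = 0: S: 1 → 1 — passes.
ΔL = 0, ±1 (not L=0↔0): L: 3 → 0, ΔL = -3 — fails.
Parity must change: even → odd — passes.
ΔJ = 0, ±1 (not J=0↔0): J: 2 → 1, ΔJ = -1 — passes.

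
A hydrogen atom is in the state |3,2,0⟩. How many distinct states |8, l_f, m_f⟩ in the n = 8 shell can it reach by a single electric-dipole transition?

E1 requires Δl = ±1, so l_f ∈ {1, 3}; with 0 ≤ l_f ≤ n_f−1 = 7, the allowed l_f values are {1, 3}.
For l_f = 1: m_f ∈ {m_i−1, m_i, m_i+1} ∩ [−1, 1] = {-1, 0, 1} → 3 states.
For l_f = 3: m_f ∈ {m_i−1, m_i, m_i+1} ∩ [−3, 3] = {-1, 0, 1} → 3 states.
Total: 6.

6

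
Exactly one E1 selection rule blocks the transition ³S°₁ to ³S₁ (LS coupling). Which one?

the L=0 ↔ L=0 exclusion

Parity must change: odd → even — ✓.
ΔS = 0: S: 1 → 1 — ✓.
ΔL = 0, ±1 (not L=0↔0): L: 0 → 0, ΔL = +0 — ✗.
ΔJ = 0, ±1 (not J=0↔0): J: 1 → 1, ΔJ = +0 — ✓.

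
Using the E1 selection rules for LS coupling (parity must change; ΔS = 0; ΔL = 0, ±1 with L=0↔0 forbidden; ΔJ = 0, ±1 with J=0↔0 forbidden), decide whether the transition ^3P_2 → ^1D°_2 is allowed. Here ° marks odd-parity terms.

Initial level: S=1, L=1, J=2, parity even. Final level: S=0, L=2, J=2, parity odd.
Parity must change: even → odd — ✓.
ΔS = 0: S: 1 → 0 — ✗.
ΔL = 0, ±1 (not L=0↔0): L: 1 → 2, ΔL = +1 — ✓.
ΔJ = 0, ±1 (not J=0↔0): J: 2 → 2, ΔJ = +0 — ✓.
Rule(s) violated: ΔS.

forbidden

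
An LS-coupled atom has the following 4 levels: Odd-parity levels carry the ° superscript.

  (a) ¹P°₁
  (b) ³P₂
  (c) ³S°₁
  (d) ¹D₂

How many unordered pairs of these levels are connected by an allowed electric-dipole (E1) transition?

2

(a)–(b): forbidden (ΔS).
(a)–(c): forbidden (parity, ΔS).
(a)–(d): allowed.
(b)–(c): allowed.
(b)–(d): forbidden (parity, ΔS).
(c)–(d): forbidden (ΔS, ΔL).
Allowed pairs: 2 of 6.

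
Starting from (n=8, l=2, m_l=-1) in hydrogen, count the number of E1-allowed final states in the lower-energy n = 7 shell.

5

E1 requires Δl = ±1, so l_f ∈ {1, 3}; with 0 ≤ l_f ≤ n_f−1 = 6, the allowed l_f values are {1, 3}.
For l_f = 1: m_f ∈ {m_i−1, m_i, m_i+1} ∩ [−1, 1] = {-1, 0} → 2 states.
For l_f = 3: m_f ∈ {m_i−1, m_i, m_i+1} ∩ [−3, 3] = {-2, -1, 0} → 3 states.
Total: 5.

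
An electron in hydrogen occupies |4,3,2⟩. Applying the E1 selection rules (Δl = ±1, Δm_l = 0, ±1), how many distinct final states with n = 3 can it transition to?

2

E1 requires Δl = ±1, so l_f ∈ {2, 4}; with 0 ≤ l_f ≤ n_f−1 = 2, the allowed l_f values are {2}.
For l_f = 2: m_f ∈ {m_i−1, m_i, m_i+1} ∩ [−2, 2] = {1, 2} → 2 states.
Total: 2.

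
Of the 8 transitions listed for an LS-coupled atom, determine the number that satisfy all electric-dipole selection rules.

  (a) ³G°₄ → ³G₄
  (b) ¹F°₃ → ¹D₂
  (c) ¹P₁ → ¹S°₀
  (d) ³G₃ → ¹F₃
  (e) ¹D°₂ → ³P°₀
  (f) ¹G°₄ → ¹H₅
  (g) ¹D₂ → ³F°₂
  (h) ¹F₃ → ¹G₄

4

(a) allowed
(b) allowed
(c) allowed
(d) forbidden (parity, ΔS fail)
(e) forbidden (parity, ΔS, ΔJ fail)
(f) allowed
(g) forbidden (ΔS fails)
(h) forbidden (parity fails)
Total allowed: 4 of 8.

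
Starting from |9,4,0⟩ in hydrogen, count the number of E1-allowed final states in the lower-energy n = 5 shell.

3

E1 requires Δl = ±1, so l_f ∈ {3, 5}; with 0 ≤ l_f ≤ n_f−1 = 4, the allowed l_f values are {3}.
For l_f = 3: m_f ∈ {m_i−1, m_i, m_i+1} ∩ [−3, 3] = {-1, 0, 1} → 3 states.
Total: 3.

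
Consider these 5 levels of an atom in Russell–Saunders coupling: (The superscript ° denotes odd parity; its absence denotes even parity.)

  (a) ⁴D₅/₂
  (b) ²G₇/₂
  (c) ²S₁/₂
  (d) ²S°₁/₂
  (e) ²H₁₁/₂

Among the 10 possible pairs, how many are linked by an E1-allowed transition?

0

(a)–(b): forbidden (parity, ΔS, ΔL).
(a)–(c): forbidden (parity, ΔS, ΔL, ΔJ).
(a)–(d): forbidden (ΔS, ΔL, ΔJ).
(a)–(e): forbidden (parity, ΔS, ΔL, ΔJ).
(b)–(c): forbidden (parity, ΔL, ΔJ).
(b)–(d): forbidden (ΔL, ΔJ).
(b)–(e): forbidden (parity, ΔJ).
(c)–(d): forbidden (ΔL).
(c)–(e): forbidden (parity, ΔL, ΔJ).
(d)–(e): forbidden (ΔL, ΔJ).
Allowed pairs: 0 of 10.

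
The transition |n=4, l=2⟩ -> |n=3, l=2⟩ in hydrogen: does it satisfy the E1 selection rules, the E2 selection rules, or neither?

E2

Δl = 2 − 2 = +0; l_i + l_f = 4.
E1 (Δl = ±1): not satisfied.
E2 (Δl = 0,±2, l_i+l_f ≥ 2): satisfied.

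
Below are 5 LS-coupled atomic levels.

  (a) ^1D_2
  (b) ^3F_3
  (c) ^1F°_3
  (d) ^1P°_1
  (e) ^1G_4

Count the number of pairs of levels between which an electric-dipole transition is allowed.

3

(a)–(b): forbidden (parity, ΔS).
(a)–(c): allowed.
(a)–(d): allowed.
(a)–(e): forbidden (parity, ΔL, ΔJ).
(b)–(c): forbidden (ΔS).
(b)–(d): forbidden (ΔS, ΔL, ΔJ).
(b)–(e): forbidden (parity, ΔS).
(c)–(d): forbidden (parity, ΔL, ΔJ).
(c)–(e): allowed.
(d)–(e): forbidden (ΔL, ΔJ).
Allowed pairs: 3 of 10.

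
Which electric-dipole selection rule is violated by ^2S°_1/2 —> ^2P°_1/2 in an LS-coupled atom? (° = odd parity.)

Initial level: S=1/2, L=0, J=1/2, parity odd. Final level: S=1/2, L=1, J=1/2, parity odd.
ΔL = 0, ±1 (not L=0↔0): L: 0 → 1, ΔL = +1 — ✓.
ΔS = 0: S: 1/2 → 1/2 — ✓.
Parity must change: odd → odd — ✗.
ΔJ = 0, ±1 (not J=0↔0): J: 1/2 → 1/2, ΔJ = +0 — ✓.

parity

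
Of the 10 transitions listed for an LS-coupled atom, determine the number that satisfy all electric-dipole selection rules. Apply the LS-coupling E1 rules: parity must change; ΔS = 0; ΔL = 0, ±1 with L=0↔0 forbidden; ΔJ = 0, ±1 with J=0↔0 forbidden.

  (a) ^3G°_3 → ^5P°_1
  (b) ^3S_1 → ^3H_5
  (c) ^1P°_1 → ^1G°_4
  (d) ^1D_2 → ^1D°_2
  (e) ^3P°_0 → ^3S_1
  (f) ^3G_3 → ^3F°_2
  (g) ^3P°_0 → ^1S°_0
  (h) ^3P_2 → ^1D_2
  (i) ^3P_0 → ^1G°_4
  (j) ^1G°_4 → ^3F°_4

3

(a) forbidden (parity, ΔS, ΔL, ΔJ fail)
(b) forbidden (parity, ΔL, ΔJ fail)
(c) forbidden (parity, ΔL, ΔJ fail)
(d) allowed
(e) allowed
(f) allowed
(g) forbidden (parity, ΔS, ΔJ fail)
(h) forbidden (parity, ΔS fail)
(i) forbidden (ΔS, ΔL, ΔJ fail)
(j) forbidden (parity, ΔS fail)
Total allowed: 3 of 10.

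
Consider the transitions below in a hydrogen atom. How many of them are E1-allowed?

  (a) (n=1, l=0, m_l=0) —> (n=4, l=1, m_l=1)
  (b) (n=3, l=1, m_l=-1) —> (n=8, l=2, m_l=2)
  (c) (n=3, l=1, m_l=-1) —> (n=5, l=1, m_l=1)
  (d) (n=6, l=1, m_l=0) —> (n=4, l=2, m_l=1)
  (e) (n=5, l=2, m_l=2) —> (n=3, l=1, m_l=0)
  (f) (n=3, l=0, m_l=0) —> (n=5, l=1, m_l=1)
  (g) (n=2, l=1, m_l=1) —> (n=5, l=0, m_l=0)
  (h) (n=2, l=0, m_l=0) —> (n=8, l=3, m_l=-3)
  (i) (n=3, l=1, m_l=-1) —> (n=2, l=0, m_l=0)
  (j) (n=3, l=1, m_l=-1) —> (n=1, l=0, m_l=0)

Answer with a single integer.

(a) allowed
(b) forbidden — Δm_l = +3 (E1 requires Δm_l = 0, ±1)
(c) forbidden — Δl = +0 (E1 requires Δl = ±1); Δm_l = +2 (E1 requires Δm_l = 0, ±1)
(d) allowed
(e) forbidden — Δm_l = -2 (E1 requires Δm_l = 0, ±1)
(f) allowed
(g) allowed
(h) forbidden — Δl = +3 (E1 requires Δl = ±1); Δm_l = -3 (E1 requires Δm_l = 0, ±1)
(i) allowed
(j) allowed
Total allowed: 6 of 10.

6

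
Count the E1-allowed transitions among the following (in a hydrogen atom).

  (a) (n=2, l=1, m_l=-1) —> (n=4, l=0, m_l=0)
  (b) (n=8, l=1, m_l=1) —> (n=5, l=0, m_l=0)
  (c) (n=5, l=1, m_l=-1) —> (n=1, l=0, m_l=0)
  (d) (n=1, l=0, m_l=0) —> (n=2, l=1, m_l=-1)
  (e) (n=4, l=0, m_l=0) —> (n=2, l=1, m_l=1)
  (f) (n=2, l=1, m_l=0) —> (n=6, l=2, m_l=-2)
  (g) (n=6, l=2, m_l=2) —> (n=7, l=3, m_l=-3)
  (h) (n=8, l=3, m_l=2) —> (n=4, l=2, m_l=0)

(a) allowed
(b) allowed
(c) allowed
(d) allowed
(e) allowed
(f) forbidden — Δm_l = -2 (E1 requires Δm_l = 0, ±1)
(g) forbidden — Δm_l = -5 (E1 requires Δm_l = 0, ±1)
(h) forbidden — Δm_l = -2 (E1 requires Δm_l = 0, ±1)
Total allowed: 5 of 8.

5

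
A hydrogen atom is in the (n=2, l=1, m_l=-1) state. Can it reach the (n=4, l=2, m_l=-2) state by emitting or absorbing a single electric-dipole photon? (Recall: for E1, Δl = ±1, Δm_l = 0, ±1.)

Initial l = 1, final l = 2, so Δl = +1. E1 requires Δl = ±1: ✓.
m_l: -1 → -2 (Δm_l = -1). |Δm_l| ≤ 1 ✓.
All E1 selection rules are satisfied.

allowed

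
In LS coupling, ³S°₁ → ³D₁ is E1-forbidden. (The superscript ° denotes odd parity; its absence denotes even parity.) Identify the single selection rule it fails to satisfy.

the ΔL = 0, ±1 rule

Initial level: S=1, L=0, J=1, parity odd. Final level: S=1, L=2, J=1, parity even.
Parity must change: odd → even — ✓.
ΔS = 0: S: 1 → 1 — ✓.
ΔL = 0, ±1 (not L=0↔0): L: 0 → 2, ΔL = +2 — ✗.
ΔJ = 0, ±1 (not J=0↔0): J: 1 → 1, ΔJ = +0 — ✓.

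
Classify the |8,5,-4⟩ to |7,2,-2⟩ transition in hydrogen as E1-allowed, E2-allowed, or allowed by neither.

neither

Δl = 2 − 5 = -3; l_i + l_f = 7.
Δm_l = +2.
E1 (Δl = ±1, |Δm_l| ≤ 1): not satisfied.
E2 (Δl = 0,±2, l_i+l_f ≥ 2, |Δm_l| ≤ 2): not satisfied.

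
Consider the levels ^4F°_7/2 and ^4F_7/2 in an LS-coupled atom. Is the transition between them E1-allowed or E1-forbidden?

allowed

Initial level: S=3/2, L=3, J=7/2, parity odd. Final level: S=3/2, L=3, J=7/2, parity even.
Parity must change: odd → even — passes.
ΔS = 0: S: 3/2 → 3/2 — passes.
ΔJ = 0, ±1 (not J=0↔0): J: 7/2 → 7/2, ΔJ = +0 — passes.
ΔL = 0, ±1 (not L=0↔0): L: 3 → 3, ΔL = +0 — passes.
All four E1 rules are satisfied.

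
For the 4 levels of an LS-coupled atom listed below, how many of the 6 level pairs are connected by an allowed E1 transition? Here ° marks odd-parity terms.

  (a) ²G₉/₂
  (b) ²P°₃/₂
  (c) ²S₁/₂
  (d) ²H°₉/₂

(a)–(b): forbidden (ΔL, ΔJ).
(a)–(c): forbidden (parity, ΔL, ΔJ).
(a)–(d): allowed.
(b)–(c): allowed.
(b)–(d): forbidden (parity, ΔL, ΔJ).
(c)–(d): forbidden (ΔL, ΔJ).
Allowed pairs: 2 of 6.

2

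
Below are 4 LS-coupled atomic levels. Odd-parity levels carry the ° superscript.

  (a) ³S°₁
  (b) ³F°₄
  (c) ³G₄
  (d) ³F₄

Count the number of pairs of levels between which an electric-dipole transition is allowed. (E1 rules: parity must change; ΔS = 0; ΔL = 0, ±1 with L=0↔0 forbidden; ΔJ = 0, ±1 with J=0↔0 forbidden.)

2

(a)–(b): forbidden (parity, ΔL, ΔJ).
(a)–(c): forbidden (ΔL, ΔJ).
(a)–(d): forbidden (ΔL, ΔJ).
(b)–(c): allowed.
(b)–(d): allowed.
(c)–(d): forbidden (parity).
Allowed pairs: 2 of 6.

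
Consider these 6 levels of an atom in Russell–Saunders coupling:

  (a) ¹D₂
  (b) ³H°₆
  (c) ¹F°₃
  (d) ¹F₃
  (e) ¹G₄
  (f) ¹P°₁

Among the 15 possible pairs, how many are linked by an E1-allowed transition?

(a)–(b): forbidden (ΔS, ΔL, ΔJ).
(a)–(c): allowed.
(a)–(d): forbidden (parity).
(a)–(e): forbidden (parity, ΔL, ΔJ).
(a)–(f): allowed.
(b)–(c): forbidden (parity, ΔS, ΔL, ΔJ).
(b)–(d): forbidden (ΔS, ΔL, ΔJ).
(b)–(e): forbidden (ΔS, ΔJ).
(b)–(f): forbidden (parity, ΔS, ΔL, ΔJ).
(c)–(d): allowed.
(c)–(e): allowed.
(c)–(f): forbidden (parity, ΔL, ΔJ).
(d)–(e): forbidden (parity).
(d)–(f): forbidden (ΔL, ΔJ).
(e)–(f): forbidden (ΔL, ΔJ).
Allowed pairs: 4 of 15.

4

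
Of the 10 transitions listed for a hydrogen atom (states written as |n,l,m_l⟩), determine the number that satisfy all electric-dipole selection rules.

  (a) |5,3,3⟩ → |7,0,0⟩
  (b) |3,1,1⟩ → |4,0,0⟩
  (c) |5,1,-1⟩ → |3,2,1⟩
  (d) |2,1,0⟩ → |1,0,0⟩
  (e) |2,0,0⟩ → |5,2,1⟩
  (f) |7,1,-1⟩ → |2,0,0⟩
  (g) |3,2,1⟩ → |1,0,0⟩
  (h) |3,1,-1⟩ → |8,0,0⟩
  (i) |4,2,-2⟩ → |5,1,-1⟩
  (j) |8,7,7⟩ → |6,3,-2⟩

(a) forbidden — Δl = -3 (E1 requires Δl = ±1); Δm_l = -3 (E1 requires Δm_l = 0, ±1)
(b) allowed
(c) forbidden — Δm_l = +2 (E1 requires Δm_l = 0, ±1)
(d) allowed
(e) forbidden — Δl = +2 (E1 requires Δl = ±1)
(f) allowed
(g) forbidden — Δl = -2 (E1 requires Δl = ±1)
(h) allowed
(i) allowed
(j) forbidden — Δl = -4 (E1 requires Δl = ±1); Δm_l = -9 (E1 requires Δm_l = 0, ±1)
Total allowed: 5 of 10.

5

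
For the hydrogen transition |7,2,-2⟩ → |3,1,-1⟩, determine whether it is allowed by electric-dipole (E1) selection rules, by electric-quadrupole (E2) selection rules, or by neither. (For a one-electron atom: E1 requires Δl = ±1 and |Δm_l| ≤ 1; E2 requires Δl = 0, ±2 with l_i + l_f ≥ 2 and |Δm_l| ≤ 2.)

Δl = 1 − 2 = -1; l_i + l_f = 3.
Δm_l = +1.
E1 (Δl = ±1, |Δm_l| ≤ 1): satisfied.
E2 (Δl = 0,±2, l_i+l_f ≥ 2, |Δm_l| ≤ 2): not satisfied.

E1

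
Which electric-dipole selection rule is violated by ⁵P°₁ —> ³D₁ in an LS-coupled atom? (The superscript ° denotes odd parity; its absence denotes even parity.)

Parity must change: odd → even — passes.
ΔS = 0: S: 2 → 1 — fails.
ΔL = 0, ±1 (not L=0↔0): L: 1 → 2, ΔL = +1 — passes.
ΔJ = 0, ±1 (not J=0↔0): J: 1 → 1, ΔJ = +0 — passes.

the ΔS = 0 rule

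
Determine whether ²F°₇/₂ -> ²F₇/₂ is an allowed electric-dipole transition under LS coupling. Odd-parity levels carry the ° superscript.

allowed

ΔJ = 0, ±1 (not J=0↔0): J: 7/2 → 7/2, ΔJ = +0 — satisfied.
ΔS = 0: S: 1/2 → 1/2 — satisfied.
ΔL = 0, ±1 (not L=0↔0): L: 3 → 3, ΔL = +0 — satisfied.
Parity must change: odd → even — satisfied.
All four E1 rules are satisfied.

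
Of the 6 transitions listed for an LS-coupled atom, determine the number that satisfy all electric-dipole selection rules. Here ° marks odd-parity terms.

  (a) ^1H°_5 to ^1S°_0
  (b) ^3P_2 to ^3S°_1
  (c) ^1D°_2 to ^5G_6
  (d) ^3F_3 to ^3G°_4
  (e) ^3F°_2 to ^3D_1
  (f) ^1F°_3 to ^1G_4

(a) forbidden (parity, ΔL, ΔJ fail)
(b) allowed
(c) forbidden (ΔS, ΔL, ΔJ fail)
(d) allowed
(e) allowed
(f) allowed
Total allowed: 4 of 6.

4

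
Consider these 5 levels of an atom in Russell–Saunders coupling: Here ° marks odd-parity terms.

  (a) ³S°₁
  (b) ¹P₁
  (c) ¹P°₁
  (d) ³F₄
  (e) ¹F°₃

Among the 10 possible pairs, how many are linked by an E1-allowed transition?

(a)–(b): forbidden (ΔS).
(a)–(c): forbidden (parity, ΔS).
(a)–(d): forbidden (ΔL, ΔJ).
(a)–(e): forbidden (parity, ΔS, ΔL, ΔJ).
(b)–(c): allowed.
(b)–(d): forbidden (parity, ΔS, ΔL, ΔJ).
(b)–(e): forbidden (ΔL, ΔJ).
(c)–(d): forbidden (ΔS, ΔL, ΔJ).
(c)–(e): forbidden (parity, ΔL, ΔJ).
(d)–(e): forbidden (ΔS).
Allowed pairs: 1 of 10.

1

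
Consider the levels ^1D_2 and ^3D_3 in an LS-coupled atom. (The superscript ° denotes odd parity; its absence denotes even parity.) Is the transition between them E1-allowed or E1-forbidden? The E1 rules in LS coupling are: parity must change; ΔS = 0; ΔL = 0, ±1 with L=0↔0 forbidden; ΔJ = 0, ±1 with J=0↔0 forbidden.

Initial level: S=0, L=2, J=2, parity even. Final level: S=1, L=2, J=3, parity even.
Parity must change: even → even — ✗.
ΔS = 0: S: 0 → 1 — ✗.
ΔL = 0, ±1 (not L=0↔0): L: 2 → 2, ΔL = +0 — ✓.
ΔJ = 0, ±1 (not J=0↔0): J: 2 → 3, ΔJ = +1 — ✓.
Rule(s) violated: parity, ΔS.

forbidden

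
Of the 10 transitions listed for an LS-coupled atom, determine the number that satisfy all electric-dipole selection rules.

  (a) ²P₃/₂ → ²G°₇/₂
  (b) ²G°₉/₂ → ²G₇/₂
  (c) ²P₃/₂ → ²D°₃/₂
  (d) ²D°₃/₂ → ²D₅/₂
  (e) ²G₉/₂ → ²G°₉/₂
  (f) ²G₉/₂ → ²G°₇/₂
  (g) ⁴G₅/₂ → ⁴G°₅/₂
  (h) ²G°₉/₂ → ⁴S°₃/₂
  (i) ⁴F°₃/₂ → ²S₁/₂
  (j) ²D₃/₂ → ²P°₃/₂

(a) forbidden (ΔL, ΔJ fail)
(b) allowed
(c) allowed
(d) allowed
(e) allowed
(f) allowed
(g) allowed
(h) forbidden (parity, ΔS, ΔL, ΔJ fail)
(i) forbidden (ΔS, ΔL fail)
(j) allowed
Total allowed: 7 of 10.

7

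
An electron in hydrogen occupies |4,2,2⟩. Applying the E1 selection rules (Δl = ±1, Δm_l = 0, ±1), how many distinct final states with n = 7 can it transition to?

4

E1 requires Δl = ±1, so l_f ∈ {1, 3}; with 0 ≤ l_f ≤ n_f−1 = 6, the allowed l_f values are {1, 3}.
For l_f = 1: m_f ∈ {m_i−1, m_i, m_i+1} ∩ [−1, 1] = {1} → 1 state.
For l_f = 3: m_f ∈ {m_i−1, m_i, m_i+1} ∩ [−3, 3] = {1, 2, 3} → 3 states.
Total: 4.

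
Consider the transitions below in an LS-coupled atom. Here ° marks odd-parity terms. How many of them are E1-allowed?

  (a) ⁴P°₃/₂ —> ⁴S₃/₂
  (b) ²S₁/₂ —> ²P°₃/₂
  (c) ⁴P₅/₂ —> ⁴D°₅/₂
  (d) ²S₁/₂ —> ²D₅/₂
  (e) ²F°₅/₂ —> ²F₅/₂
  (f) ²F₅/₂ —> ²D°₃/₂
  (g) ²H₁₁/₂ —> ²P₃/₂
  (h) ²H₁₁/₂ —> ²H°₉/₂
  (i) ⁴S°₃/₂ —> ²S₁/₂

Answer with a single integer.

(a) allowed
(b) allowed
(c) allowed
(d) forbidden (parity, ΔL, ΔJ fail)
(e) allowed
(f) allowed
(g) forbidden (parity, ΔL, ΔJ fail)
(h) allowed
(i) forbidden (ΔS, ΔL fail)
Total allowed: 6 of 9.

6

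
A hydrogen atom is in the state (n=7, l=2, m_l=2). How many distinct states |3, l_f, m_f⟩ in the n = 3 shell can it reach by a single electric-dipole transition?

1

E1 requires Δl = ±1, so l_f ∈ {1, 3}; with 0 ≤ l_f ≤ n_f−1 = 2, the allowed l_f values are {1}.
For l_f = 1: m_f ∈ {m_i−1, m_i, m_i+1} ∩ [−1, 1] = {1} → 1 state.
Total: 1.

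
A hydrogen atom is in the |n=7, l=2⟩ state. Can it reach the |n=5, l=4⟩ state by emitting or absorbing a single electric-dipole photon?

forbidden

Δl = 4 − 2 = +2; the E1 rule Δl = ±1 is fails.
The transition is electric-dipole forbidden.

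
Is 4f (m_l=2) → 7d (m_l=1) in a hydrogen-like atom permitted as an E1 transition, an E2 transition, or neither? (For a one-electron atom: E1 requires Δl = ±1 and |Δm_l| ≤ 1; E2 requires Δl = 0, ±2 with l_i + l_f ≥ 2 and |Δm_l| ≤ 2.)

E1

Δl = 2 − 3 = -1; l_i + l_f = 5.
Δm_l = -1.
E1 (Δl = ±1, |Δm_l| ≤ 1): satisfied.
E2 (Δl = 0,±2, l_i+l_f ≥ 2, |Δm_l| ≤ 2): not satisfied.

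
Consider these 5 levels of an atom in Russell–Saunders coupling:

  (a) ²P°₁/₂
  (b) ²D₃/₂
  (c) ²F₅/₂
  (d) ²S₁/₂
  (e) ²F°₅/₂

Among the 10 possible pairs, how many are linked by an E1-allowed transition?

(a)–(b): allowed.
(a)–(c): forbidden (ΔL, ΔJ).
(a)–(d): allowed.
(a)–(e): forbidden (parity, ΔL, ΔJ).
(b)–(c): forbidden (parity).
(b)–(d): forbidden (parity, ΔL).
(b)–(e): allowed.
(c)–(d): forbidden (parity, ΔL, ΔJ).
(c)–(e): allowed.
(d)–(e): forbidden (ΔL, ΔJ).
Allowed pairs: 4 of 10.

4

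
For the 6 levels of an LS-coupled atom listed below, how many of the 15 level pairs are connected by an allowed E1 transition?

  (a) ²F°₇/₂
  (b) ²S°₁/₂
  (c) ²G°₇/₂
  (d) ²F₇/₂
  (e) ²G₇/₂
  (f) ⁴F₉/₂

4

(a)–(b): forbidden (parity, ΔL, ΔJ).
(a)–(c): forbidden (parity).
(a)–(d): allowed.
(a)–(e): allowed.
(a)–(f): forbidden (ΔS).
(b)–(c): forbidden (parity, ΔL, ΔJ).
(b)–(d): forbidden (ΔL, ΔJ).
(b)–(e): forbidden (ΔL, ΔJ).
(b)–(f): forbidden (ΔS, ΔL, ΔJ).
(c)–(d): allowed.
(c)–(e): allowed.
(c)–(f): forbidden (ΔS).
(d)–(e): forbidden (parity).
(d)–(f): forbidden (parity, ΔS).
(e)–(f): forbidden (parity, ΔS).
Allowed pairs: 4 of 15.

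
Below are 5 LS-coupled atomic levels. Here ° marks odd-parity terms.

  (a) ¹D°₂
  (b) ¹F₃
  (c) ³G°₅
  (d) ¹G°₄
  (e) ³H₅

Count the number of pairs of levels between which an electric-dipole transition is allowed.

(a)–(b): allowed.
(a)–(c): forbidden (parity, ΔS, ΔL, ΔJ).
(a)–(d): forbidden (parity, ΔL, ΔJ).
(a)–(e): forbidden (ΔS, ΔL, ΔJ).
(b)–(c): forbidden (ΔS, ΔJ).
(b)–(d): allowed.
(b)–(e): forbidden (parity, ΔS, ΔL, ΔJ).
(c)–(d): forbidden (parity, ΔS).
(c)–(e): allowed.
(d)–(e): forbidden (ΔS).
Allowed pairs: 3 of 10.

3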